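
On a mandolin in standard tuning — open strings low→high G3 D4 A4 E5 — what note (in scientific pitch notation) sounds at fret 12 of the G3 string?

Each fret is one semitone, so G3 + 12 = G4.

G4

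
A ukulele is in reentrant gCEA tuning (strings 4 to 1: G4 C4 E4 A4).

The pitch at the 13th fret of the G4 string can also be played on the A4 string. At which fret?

11

G4 at fret 13 is G4 + 13 semitones = G♯5.
The open A4 string is 2 semitones above the open G4, so the same pitch on the A4 string lies at fret 13 − 2 = 11.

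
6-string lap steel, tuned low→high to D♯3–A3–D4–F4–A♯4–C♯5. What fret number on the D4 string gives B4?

B4 is 9 semitones above the open D4 (D–D#–E–F–F#–G–G#–A–A#–B), so it sits at fret 9.

9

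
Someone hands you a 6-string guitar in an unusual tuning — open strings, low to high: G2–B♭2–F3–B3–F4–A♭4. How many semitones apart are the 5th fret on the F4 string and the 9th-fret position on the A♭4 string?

F4 at fret 5 → B♭4 (MIDI 70); A♭4 at fret 9 → F5 (MIDI 77).
70 − 77 = -7, so the two pitches are 7 semitones apart, with F5 the higher.

7 semitones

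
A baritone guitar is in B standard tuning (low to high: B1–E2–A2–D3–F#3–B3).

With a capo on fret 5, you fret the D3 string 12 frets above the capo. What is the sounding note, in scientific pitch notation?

G4

The capo raises the open D3 by 5 semitones to G3; fretting 12 more gives D3 + 5 + 12 = D3 + 17 semitones = G4.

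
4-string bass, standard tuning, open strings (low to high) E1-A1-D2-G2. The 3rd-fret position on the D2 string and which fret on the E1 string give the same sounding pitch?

D2 at fret 3 is D2 + 3 semitones = F2.
The open E1 string is 10 semitones below the open D2, so the same pitch on the E1 string lies at fret 3 + 10 = 13.

13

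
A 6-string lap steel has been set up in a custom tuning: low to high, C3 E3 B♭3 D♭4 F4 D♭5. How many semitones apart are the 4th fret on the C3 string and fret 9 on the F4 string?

C3 at fret 4 → E3 (MIDI 52); F4 at fret 9 → D5 (MIDI 74).
52 − 74 = -22, so the two pitches are 22 semitones apart, with D5 the higher.

22 semitones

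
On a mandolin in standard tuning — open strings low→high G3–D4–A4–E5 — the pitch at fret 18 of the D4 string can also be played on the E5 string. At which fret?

D4 at fret 18 is D4 + 18 semitones = G#5.
The open E5 string is 14 semitones above the open D4, so the same pitch on the E5 string lies at fret 18 − 14 = 4.

4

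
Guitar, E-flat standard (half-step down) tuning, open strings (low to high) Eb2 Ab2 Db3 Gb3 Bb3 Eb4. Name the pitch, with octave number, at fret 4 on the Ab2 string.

C3

The open Ab2 string plus 4 semitones: Ab–A–Bb–B–C.
The walk passes from B into C once, so the octave number goes from 2 to 3.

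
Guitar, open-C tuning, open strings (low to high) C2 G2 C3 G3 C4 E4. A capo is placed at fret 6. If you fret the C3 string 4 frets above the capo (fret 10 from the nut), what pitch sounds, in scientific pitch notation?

The capo raises the open C3 by 6 semitones to F♯3; fretting 4 more gives C3 + 6 + 4 = C3 + 10 semitones = A♯3.
(Also written B♭.)

A♯3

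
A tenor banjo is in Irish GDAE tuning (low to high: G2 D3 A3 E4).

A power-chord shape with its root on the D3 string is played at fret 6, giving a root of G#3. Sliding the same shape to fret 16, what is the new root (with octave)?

F#4

Moving from fret 6 to fret 16 shifts the root by 10 semitones.
G#3 up 10 semitones is F#4.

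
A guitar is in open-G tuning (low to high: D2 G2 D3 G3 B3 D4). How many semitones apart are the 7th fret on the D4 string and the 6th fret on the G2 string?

20 semitones

D4 at fret 7 → A4 (MIDI 69); G2 at fret 6 → C#3 (MIDI 49).
69 − 49 = 20, so the two pitches are 20 semitones apart, with A4 the higher.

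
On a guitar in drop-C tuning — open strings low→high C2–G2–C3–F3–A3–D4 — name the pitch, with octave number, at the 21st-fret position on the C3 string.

A4

The open C3 string plus 21 semitones: C–C#–D–D#–…–G–G#–A.
The walk passes from B into C once, so the octave number goes from 3 to 4.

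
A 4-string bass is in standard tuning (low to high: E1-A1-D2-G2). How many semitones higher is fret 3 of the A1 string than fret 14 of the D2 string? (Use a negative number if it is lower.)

-16 semitones

A1 at fret 3 → C2 (MIDI 36); D2 at fret 14 → E3 (MIDI 52).
36 − 52 = -16, so the two pitches are 16 semitones apart.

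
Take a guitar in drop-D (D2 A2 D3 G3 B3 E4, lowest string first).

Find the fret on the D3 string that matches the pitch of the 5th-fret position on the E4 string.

19

Fret 5 on E4 is MIDI 64 + 5 = 69 (A4). On the D3 string (open MIDI 50), that pitch is 69 − 50 = fret 19.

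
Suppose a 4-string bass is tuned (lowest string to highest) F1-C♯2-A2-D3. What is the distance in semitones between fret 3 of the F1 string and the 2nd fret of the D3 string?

20 semitones

F1 at fret 3 → G♯1 (MIDI 32); D3 at fret 2 → E3 (MIDI 52).
32 − 52 = -20, so the two pitches are 20 semitones apart, with E3 the higher.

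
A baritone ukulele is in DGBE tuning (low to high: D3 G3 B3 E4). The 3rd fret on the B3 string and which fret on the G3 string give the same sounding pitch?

7

B3 at fret 3 is B3 + 3 semitones = D4.
The open G3 string is 4 semitones below the open B3, so the same pitch on the G3 string lies at fret 3 + 4 = 7.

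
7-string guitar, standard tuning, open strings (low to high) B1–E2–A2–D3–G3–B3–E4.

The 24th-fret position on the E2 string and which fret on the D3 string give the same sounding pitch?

Fret 24 on E2 is MIDI 40 + 24 = 64 (E4). On the D3 string (open MIDI 50), that pitch is 64 − 50 = fret 14.

14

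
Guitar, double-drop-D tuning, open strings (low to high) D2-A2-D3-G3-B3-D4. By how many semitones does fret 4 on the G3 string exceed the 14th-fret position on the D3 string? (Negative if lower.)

-5 semitones

G3 at fret 4 → B3 (MIDI 59); D3 at fret 14 → E4 (MIDI 64).
59 − 64 = -5, so the two pitches are 5 semitones apart.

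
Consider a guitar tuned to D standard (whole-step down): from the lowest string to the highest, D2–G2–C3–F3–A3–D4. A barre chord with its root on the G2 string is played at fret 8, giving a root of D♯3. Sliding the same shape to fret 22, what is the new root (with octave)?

Moving from fret 8 to fret 22 shifts the root by 14 semitones.
D♯3 up 14 semitones is F4.

F4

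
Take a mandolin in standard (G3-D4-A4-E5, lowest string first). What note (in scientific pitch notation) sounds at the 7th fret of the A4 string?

E5

The open A4 string plus 7 semitones: A–A#–B–C–C#–D–D#–E.
The walk passes from B into C once, so the octave number goes from 4 to 5.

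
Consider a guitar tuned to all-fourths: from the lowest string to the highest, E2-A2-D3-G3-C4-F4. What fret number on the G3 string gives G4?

12

G4 is 12 semitones above the open G3 (G–G#–A–A#–…–F–F#–G), so it sits at fret 12.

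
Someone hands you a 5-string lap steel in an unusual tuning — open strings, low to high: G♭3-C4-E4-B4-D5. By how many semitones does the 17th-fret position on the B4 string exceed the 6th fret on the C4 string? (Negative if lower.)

22 semitones

B4 at fret 17 → E6 (MIDI 88); C4 at fret 6 → G♭4 (MIDI 66).
88 − 66 = 22, so the two pitches are 22 semitones apart.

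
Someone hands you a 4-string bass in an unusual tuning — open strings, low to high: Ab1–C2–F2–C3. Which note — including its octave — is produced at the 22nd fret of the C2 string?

Bb3

Each fret is one semitone, so C2 + 22 = Bb3.
(Equivalently spelled A#3.)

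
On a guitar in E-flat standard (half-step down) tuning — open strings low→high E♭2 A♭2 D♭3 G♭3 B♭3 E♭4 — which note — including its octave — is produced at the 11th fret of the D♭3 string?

C4

D♭3 is MIDI 49. Adding 11 gives 60, which is C4.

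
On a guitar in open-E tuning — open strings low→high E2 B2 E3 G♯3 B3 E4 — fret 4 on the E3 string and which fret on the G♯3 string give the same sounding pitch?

E3 at fret 4 is E3 + 4 semitones = G♯3.
The open G♯3 string is 4 semitones above the open E3, so the same pitch on the G♯3 string lies at fret 4 − 4 = 0.

0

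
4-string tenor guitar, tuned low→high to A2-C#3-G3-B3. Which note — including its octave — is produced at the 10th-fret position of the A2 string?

A2 is MIDI 45. Adding 10 gives 55, which is G3.

G3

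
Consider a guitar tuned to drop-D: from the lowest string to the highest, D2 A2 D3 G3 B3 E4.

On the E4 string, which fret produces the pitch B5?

19

B5 is 19 semitones above the open E4 (E–F–F#–G–…–A–A#–B), so it sits at fret 19.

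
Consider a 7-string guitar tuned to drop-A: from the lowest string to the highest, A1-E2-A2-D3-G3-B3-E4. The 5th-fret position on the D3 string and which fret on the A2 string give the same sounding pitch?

10

D3 at fret 5 is D3 + 5 semitones = G3.
The open A2 string is 5 semitones below the open D3, so the same pitch on the A2 string lies at fret 5 + 5 = 10.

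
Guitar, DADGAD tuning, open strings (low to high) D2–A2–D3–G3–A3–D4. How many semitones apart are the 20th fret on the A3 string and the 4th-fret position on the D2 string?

A3 at fret 20 → F5 (MIDI 77); D2 at fret 4 → F♯2 (MIDI 42).
77 − 42 = 35, so the two pitches are 35 semitones apart, with F5 the higher.

35 semitones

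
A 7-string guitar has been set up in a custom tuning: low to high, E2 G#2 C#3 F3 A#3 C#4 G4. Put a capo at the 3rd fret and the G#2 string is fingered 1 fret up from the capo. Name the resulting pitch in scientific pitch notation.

C3

The capo raises the open G#2 by 3 semitones to B2; fretting 1 more gives G#2 + 3 + 1 = G#2 + 4 semitones = C3.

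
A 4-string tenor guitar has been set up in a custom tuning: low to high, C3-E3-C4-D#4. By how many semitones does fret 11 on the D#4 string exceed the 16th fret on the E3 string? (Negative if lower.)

D#4 at fret 11 → D5 (MIDI 74); E3 at fret 16 → G#4 (MIDI 68).
74 − 68 = 6, so the two pitches are 6 semitones apart.

6 semitones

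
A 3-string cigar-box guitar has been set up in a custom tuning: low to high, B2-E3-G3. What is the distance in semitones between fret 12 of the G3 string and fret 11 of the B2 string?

G3 at fret 12 → G4 (MIDI 67); B2 at fret 11 → A#3 (MIDI 58).
67 − 58 = 9, so the two pitches are 9 semitones apart, with G4 the higher.

9 semitones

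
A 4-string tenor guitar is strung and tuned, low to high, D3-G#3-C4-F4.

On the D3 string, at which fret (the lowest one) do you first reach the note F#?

From D3, count semitones up the chromatic scale until reaching F#: D–D#–E–F–F# — 4 steps.

4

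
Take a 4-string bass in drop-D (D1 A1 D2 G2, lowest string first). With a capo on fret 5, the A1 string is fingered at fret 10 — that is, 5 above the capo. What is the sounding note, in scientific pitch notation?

The capo raises the open A1 by 5 semitones to D2; fretting 5 more gives A1 + 5 + 5 = A1 + 10 semitones = G2.

G2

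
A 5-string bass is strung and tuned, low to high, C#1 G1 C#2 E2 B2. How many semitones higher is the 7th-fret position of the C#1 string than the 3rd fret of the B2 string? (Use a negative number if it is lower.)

C#1 at fret 7 → G#1 (MIDI 32); B2 at fret 3 → D3 (MIDI 50).
32 − 50 = -18, so the two pitches are 18 semitones apart.

-18 semitones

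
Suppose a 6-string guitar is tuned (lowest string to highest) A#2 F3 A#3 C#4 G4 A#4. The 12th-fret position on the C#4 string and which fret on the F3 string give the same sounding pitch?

C#4 at fret 12 is C#4 + 12 semitones = C#5.
The open F3 string is 8 semitones below the open C#4, so the same pitch on the F3 string lies at fret 12 + 8 = 20.

20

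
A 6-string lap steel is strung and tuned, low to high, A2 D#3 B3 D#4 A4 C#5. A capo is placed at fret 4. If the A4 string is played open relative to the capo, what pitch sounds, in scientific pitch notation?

C#5

The capo raises the open A4 by 4 semitones to C#5; fretting 0 more gives A4 + 4 + 0 = A4 + 4 semitones = C#5.
(Also written Db.)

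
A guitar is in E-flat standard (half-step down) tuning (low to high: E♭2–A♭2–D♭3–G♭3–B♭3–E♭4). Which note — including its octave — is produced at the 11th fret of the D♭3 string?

The open D♭3 string plus 11 semitones: Db–D–Eb–E–…–Bb–B–C.
The walk passes from B into C once, so the octave number goes from 3 to 4.

C4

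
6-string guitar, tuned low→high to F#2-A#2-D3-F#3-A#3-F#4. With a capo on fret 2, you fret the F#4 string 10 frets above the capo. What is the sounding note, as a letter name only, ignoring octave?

The capo raises the open F#4 by 2 semitones to G#4; fretting 10 more gives F#4 + 2 + 10 = F#4 + 12 semitones, landing on F#.

F#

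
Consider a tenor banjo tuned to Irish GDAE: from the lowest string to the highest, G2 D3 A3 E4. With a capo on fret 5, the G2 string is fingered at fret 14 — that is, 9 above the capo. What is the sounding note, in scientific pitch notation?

The capo raises the open G2 by 5 semitones to C3; fretting 9 more gives G2 + 5 + 9 = G2 + 14 semitones = A3.

A3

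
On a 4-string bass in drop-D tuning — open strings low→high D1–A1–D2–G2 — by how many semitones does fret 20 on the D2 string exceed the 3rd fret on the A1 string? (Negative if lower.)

D2 at fret 20 → A#3 (MIDI 58); A1 at fret 3 → C2 (MIDI 36).
58 − 36 = 22, so the two pitches are 22 semitones apart.

22 semitones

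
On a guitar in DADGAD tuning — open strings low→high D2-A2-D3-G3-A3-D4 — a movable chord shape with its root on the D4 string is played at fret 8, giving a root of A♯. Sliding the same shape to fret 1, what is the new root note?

D♯

Moving from fret 8 to fret 1 shifts the root by -7 semitones.
A♯ down 7 semitones is D♯.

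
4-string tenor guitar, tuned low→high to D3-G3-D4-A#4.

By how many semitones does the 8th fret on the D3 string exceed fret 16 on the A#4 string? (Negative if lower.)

D3 at fret 8 → A#3 (MIDI 58); A#4 at fret 16 → D6 (MIDI 86).
58 − 86 = -28, so the two pitches are 28 semitones apart.

-28 semitones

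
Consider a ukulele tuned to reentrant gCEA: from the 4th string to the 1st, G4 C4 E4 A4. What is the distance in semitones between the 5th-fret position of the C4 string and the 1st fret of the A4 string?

5 semitones

C4 at fret 5 → F4 (MIDI 65); A4 at fret 1 → A#4 (MIDI 70).
65 − 70 = -5, so the two pitches are 5 semitones apart, with A#4 the higher.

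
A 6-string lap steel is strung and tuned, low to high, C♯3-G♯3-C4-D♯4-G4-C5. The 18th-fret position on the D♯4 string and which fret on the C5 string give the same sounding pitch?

9

Fret 18 on D♯4 is MIDI 63 + 18 = 81 (A5). On the C5 string (open MIDI 72), that pitch is 81 − 72 = fret 9.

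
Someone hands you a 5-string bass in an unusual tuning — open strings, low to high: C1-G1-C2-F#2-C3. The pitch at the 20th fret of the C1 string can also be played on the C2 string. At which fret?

8

C1 at fret 20 is C1 + 20 semitones = G#2.
The open C2 string is 12 semitones above the open C1, so the same pitch on the C2 string lies at fret 20 − 12 = 8.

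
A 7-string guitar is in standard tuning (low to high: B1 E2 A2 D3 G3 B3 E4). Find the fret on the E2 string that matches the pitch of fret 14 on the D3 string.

Fret 14 on D3 is MIDI 50 + 14 = 64 (E4). On the E2 string (open MIDI 40), that pitch is 64 − 40 = fret 24.

24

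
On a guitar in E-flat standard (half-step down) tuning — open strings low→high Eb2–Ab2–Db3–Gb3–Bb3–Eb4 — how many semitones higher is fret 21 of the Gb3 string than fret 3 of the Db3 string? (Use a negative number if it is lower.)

Gb3 at fret 21 → Eb5 (MIDI 75); Db3 at fret 3 → E3 (MIDI 52).
75 − 52 = 23, so the two pitches are 23 semitones apart.

23 semitones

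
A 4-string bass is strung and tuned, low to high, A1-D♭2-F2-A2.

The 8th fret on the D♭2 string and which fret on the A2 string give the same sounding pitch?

D♭2 at fret 8 is D♭2 + 8 semitones = A2.
The open A2 string is 8 semitones above the open D♭2, so the same pitch on the A2 string lies at fret 8 − 8 = 0.

0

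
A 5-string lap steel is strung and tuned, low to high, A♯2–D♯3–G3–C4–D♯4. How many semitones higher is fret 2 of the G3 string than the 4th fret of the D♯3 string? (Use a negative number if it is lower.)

2 semitones

G3 at fret 2 → A3 (MIDI 57); D♯3 at fret 4 → G3 (MIDI 55).
57 − 55 = 2, so the two pitches are 2 semitones apart.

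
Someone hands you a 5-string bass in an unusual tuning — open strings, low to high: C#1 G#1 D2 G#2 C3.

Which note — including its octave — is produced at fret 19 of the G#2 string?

Each fret is one semitone, so G#2 + 19 = D#4.

D#4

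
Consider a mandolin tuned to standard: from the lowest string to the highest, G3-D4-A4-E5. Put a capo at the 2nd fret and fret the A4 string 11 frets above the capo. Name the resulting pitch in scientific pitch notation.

A#5

The capo raises the open A4 by 2 semitones to B4; fretting 11 more gives A4 + 2 + 11 = A4 + 13 semitones = A#5.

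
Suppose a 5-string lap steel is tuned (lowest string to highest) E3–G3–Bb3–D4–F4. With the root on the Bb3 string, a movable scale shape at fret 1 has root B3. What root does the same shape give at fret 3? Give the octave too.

Moving from fret 1 to fret 3 shifts the root by 2 semitones.
B3 up 2 semitones is Db4.

Db4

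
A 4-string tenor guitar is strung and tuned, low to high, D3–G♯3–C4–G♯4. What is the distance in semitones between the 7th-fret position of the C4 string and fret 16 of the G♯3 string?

C4 at fret 7 → G4 (MIDI 67); G♯3 at fret 16 → C5 (MIDI 72).
67 − 72 = -5, so the two pitches are 5 semitones apart, with C5 the higher.

5 semitones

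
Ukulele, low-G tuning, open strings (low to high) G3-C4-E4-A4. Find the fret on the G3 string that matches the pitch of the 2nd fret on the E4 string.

11

E4 at fret 2 is E4 + 2 semitones = F♯4.
The open G3 string is 9 semitones below the open E4, so the same pitch on the G3 string lies at fret 2 + 9 = 11.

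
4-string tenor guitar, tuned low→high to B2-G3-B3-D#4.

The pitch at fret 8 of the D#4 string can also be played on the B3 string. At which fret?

Fret 8 on D#4 is MIDI 63 + 8 = 71 (B4). On the B3 string (open MIDI 59), that pitch is 71 − 59 = fret 12.

12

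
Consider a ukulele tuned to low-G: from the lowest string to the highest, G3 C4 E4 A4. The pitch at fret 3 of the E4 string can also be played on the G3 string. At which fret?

12

E4 at fret 3 is E4 + 3 semitones = G4.
The open G3 string is 9 semitones below the open E4, so the same pitch on the G3 string lies at fret 3 + 9 = 12.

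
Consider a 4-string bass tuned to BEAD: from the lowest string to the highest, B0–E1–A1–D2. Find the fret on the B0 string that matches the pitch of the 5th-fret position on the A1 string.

Fret 5 on A1 is MIDI 33 + 5 = 38 (D2). On the B0 string (open MIDI 23), that pitch is 38 − 23 = fret 15.

15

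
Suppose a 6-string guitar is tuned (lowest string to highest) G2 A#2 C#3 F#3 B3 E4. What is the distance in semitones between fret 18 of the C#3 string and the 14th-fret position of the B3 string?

C#3 at fret 18 → G4 (MIDI 67); B3 at fret 14 → C#5 (MIDI 73).
67 − 73 = -6, so the two pitches are 6 semitones apart, with C#5 the higher.

6 semitones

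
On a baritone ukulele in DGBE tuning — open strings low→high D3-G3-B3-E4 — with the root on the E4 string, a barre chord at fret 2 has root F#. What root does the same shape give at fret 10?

D

Moving from fret 2 to fret 10 shifts the root by 8 semitones.
F# up 8 semitones is D.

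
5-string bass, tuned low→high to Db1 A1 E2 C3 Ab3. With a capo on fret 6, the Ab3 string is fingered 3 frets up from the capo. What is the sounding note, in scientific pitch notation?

F4

The capo raises the open Ab3 by 6 semitones to D4; fretting 3 more gives Ab3 + 6 + 3 = Ab3 + 9 semitones = F4.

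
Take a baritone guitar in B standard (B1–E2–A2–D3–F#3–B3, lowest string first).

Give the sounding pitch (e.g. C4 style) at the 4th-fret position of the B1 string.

D#2

Each fret is one semitone, so B1 + 4 = D#2.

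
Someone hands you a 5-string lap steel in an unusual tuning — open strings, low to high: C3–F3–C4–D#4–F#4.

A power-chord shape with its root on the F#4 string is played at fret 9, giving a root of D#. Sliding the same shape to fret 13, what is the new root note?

Moving from fret 9 to fret 13 shifts the root by 4 semitones.
D# up 4 semitones is G.

G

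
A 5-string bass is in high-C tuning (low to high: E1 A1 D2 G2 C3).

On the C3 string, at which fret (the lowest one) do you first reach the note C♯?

From C3, count semitones up the chromatic scale until reaching C♯: C–C# — 1 step.

1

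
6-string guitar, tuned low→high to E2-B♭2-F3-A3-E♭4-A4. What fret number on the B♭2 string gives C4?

14

C4 is 14 semitones above the open B♭2 (Bb–B–C–Db–…–Bb–B–C), so it sits at fret 14.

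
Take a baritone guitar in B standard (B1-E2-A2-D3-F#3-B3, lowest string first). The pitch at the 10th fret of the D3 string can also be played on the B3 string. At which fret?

1

Fret 10 on D3 is MIDI 50 + 10 = 60 (C4). On the B3 string (open MIDI 59), that pitch is 60 − 59 = fret 1.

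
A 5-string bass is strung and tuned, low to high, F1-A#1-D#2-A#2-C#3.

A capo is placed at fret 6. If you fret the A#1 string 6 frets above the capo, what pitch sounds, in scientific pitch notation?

The capo raises the open A#1 by 6 semitones to E2; fretting 6 more gives A#1 + 6 + 6 = A#1 + 12 semitones = A#2.
(Also written Bb.)

A#2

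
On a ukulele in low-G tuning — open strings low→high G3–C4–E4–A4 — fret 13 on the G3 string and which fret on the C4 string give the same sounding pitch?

8

Fret 13 on G3 is MIDI 55 + 13 = 68 (G♯4). On the C4 string (open MIDI 60), that pitch is 68 − 60 = fret 8.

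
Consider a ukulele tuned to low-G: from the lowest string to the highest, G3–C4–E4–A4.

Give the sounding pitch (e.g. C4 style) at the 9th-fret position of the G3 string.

The open G3 string plus 9 semitones: G–G#–A–A#–B–C–C#–D–D#–E.
The walk passes from B into C once, so the octave number goes from 3 to 4.

E4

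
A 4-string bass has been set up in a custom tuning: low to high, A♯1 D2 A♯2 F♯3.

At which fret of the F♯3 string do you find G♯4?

G♯4 is 14 semitones above the open F♯3 (F#–G–G#–A–…–F#–G–G#), so it sits at fret 14.

14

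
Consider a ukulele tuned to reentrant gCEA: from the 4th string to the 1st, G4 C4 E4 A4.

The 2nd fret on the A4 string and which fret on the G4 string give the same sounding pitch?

4

A4 at fret 2 is A4 + 2 semitones = B4.
The open G4 string is 2 semitones below the open A4, so the same pitch on the G4 string lies at fret 2 + 2 = 4.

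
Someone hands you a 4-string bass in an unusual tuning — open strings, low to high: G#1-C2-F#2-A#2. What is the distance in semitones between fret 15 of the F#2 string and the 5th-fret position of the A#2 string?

F#2 at fret 15 → A3 (MIDI 57); A#2 at fret 5 → D#3 (MIDI 51).
57 − 51 = 6, so the two pitches are 6 semitones apart, with A3 the higher.

6 semitones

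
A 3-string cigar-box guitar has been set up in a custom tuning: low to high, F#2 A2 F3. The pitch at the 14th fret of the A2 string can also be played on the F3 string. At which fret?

Fret 14 on A2 is MIDI 45 + 14 = 59 (B3). On the F3 string (open MIDI 53), that pitch is 59 − 53 = fret 6.

6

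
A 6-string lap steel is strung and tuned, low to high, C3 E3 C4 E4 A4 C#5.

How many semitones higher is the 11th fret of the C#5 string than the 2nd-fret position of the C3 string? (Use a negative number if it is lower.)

34 semitones

C#5 at fret 11 → C6 (MIDI 84); C3 at fret 2 → D3 (MIDI 50).
84 − 50 = 34, so the two pitches are 34 semitones apart.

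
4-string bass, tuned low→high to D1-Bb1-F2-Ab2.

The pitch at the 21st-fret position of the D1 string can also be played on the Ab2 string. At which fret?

3

D1 at fret 21 is D1 + 21 semitones = B2.
The open Ab2 string is 18 semitones above the open D1, so the same pitch on the Ab2 string lies at fret 21 − 18 = 3.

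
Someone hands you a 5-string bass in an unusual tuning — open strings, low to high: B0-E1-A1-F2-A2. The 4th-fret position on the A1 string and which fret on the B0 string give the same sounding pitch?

Fret 4 on A1 is MIDI 33 + 4 = 37 (Db2). On the B0 string (open MIDI 23), that pitch is 37 − 23 = fret 14.

14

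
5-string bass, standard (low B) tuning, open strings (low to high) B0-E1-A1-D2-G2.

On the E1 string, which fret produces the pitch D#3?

D#3 is 23 semitones above the open E1 (E–F–F#–G–…–C#–D–D#), so it sits at fret 23.

23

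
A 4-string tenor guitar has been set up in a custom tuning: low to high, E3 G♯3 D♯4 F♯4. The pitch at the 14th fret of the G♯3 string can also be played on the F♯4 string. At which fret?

4

Fret 14 on G♯3 is MIDI 56 + 14 = 70 (A♯4). On the F♯4 string (open MIDI 66), that pitch is 70 − 66 = fret 4.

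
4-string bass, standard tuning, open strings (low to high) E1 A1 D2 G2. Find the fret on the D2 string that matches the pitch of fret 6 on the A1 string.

A1 at fret 6 is A1 + 6 semitones = D♯2.
The open D2 string is 5 semitones above the open A1, so the same pitch on the D2 string lies at fret 6 − 5 = 1.

1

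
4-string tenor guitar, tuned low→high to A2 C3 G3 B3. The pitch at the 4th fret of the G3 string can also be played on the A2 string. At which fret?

Fret 4 on G3 is MIDI 55 + 4 = 59 (B3). On the A2 string (open MIDI 45), that pitch is 59 − 45 = fret 14.

14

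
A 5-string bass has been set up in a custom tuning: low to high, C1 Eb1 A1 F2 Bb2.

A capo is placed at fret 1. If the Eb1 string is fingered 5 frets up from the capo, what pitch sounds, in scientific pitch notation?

The capo raises the open Eb1 by 1 semitone to E1; fretting 5 more gives Eb1 + 1 + 5 = Eb1 + 6 semitones = A1.

A1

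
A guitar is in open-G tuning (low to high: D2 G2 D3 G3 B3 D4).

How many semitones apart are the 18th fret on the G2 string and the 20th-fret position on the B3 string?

G2 at fret 18 → C#4 (MIDI 61); B3 at fret 20 → G5 (MIDI 79).
61 − 79 = -18, so the two pitches are 18 semitones apart, with G5 the higher.

18 semitones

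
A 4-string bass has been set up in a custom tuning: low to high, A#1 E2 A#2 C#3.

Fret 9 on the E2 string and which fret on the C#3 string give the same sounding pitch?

Fret 9 on E2 is MIDI 40 + 9 = 49 (C#3). On the C#3 string (open MIDI 49), that pitch is 49 − 49 = fret 0.

0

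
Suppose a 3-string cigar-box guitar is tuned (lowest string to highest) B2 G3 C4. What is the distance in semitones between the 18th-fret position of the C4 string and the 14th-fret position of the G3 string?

9 semitones

C4 at fret 18 → G♭5 (MIDI 78); G3 at fret 14 → A4 (MIDI 69).
78 − 69 = 9, so the two pitches are 9 semitones apart, with G♭5 the higher.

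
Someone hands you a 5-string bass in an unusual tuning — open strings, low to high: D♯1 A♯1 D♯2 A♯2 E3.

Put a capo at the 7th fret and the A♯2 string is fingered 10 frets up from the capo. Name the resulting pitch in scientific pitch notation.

The capo raises the open A♯2 by 7 semitones to F3; fretting 10 more gives A♯2 + 7 + 10 = A♯2 + 17 semitones = D♯4.

D♯4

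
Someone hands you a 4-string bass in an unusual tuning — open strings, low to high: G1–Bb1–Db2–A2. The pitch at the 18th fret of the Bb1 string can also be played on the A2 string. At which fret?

7

Fret 18 on Bb1 is MIDI 34 + 18 = 52 (E3). On the A2 string (open MIDI 45), that pitch is 52 − 45 = fret 7.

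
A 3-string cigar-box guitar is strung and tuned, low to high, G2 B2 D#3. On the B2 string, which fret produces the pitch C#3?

2

C#3 is 2 semitones above the open B2 (B–C–C#), so it sits at fret 2.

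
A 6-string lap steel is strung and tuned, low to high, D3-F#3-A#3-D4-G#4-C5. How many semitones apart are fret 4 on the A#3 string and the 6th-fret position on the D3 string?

6 semitones

A#3 at fret 4 → D4 (MIDI 62); D3 at fret 6 → G#3 (MIDI 56).
62 − 56 = 6, so the two pitches are 6 semitones apart, with D4 the higher.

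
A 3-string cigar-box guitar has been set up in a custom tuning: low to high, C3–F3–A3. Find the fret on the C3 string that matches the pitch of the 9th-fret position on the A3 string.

18

A3 at fret 9 is A3 + 9 semitones = F#4.
The open C3 string is 9 semitones below the open A3, so the same pitch on the C3 string lies at fret 9 + 9 = 18.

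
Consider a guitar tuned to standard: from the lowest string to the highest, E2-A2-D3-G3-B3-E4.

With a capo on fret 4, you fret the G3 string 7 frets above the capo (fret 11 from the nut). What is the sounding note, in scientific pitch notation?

The capo raises the open G3 by 4 semitones to B3; fretting 7 more gives G3 + 4 + 7 = G3 + 11 semitones = F#4.

F#4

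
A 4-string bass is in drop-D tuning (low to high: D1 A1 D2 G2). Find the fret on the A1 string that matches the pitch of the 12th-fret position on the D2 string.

17

Fret 12 on D2 is MIDI 38 + 12 = 50 (D3). On the A1 string (open MIDI 33), that pitch is 50 − 33 = fret 17.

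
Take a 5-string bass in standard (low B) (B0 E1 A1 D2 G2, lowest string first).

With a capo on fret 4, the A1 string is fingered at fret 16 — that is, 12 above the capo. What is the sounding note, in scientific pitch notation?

C#3

The capo raises the open A1 by 4 semitones to C#2; fretting 12 more gives A1 + 4 + 12 = A1 + 16 semitones = C#3.
(Also written Db.)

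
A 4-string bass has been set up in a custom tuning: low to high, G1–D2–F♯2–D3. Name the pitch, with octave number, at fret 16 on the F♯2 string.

The open F♯2 string plus 16 semitones: F#–G–G#–A–…–G#–A–A#.
The walk passes from B into C once, so the octave number goes from 2 to 3.

A♯3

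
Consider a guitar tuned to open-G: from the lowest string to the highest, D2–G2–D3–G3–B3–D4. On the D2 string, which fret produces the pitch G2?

G2 is 5 semitones above the open D2 (D–D#–E–F–F#–G), so it sits at fret 5.

5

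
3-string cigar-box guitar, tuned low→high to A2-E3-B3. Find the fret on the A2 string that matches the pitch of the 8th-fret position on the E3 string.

15

Fret 8 on E3 is MIDI 52 + 8 = 60 (C4). On the A2 string (open MIDI 45), that pitch is 60 − 45 = fret 15.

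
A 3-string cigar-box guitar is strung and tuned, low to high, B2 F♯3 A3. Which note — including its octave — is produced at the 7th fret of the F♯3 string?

Each fret is one semitone, so F♯3 + 7 = C♯4.

C♯4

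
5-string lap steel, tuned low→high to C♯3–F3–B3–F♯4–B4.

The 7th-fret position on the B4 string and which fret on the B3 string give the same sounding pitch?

19

Fret 7 on B4 is MIDI 71 + 7 = 78 (F♯5). On the B3 string (open MIDI 59), that pitch is 78 − 59 = fret 19.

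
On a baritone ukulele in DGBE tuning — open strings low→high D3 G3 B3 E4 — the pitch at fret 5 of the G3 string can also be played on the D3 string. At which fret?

Fret 5 on G3 is MIDI 55 + 5 = 60 (C4). On the D3 string (open MIDI 50), that pitch is 60 − 50 = fret 10.

10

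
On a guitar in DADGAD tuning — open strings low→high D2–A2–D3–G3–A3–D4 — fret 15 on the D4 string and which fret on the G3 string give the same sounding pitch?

Fret 15 on D4 is MIDI 62 + 15 = 77 (F5). On the G3 string (open MIDI 55), that pitch is 77 − 55 = fret 22.

22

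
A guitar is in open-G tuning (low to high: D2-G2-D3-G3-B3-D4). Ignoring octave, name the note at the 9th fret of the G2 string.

Each fret is one semitone, so G2 + 9 = E.

E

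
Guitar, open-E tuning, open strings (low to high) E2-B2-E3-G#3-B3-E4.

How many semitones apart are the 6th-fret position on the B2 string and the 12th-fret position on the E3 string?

11 semitones

B2 at fret 6 → F3 (MIDI 53); E3 at fret 12 → E4 (MIDI 64).
53 − 64 = -11, so the two pitches are 11 semitones apart, with E4 the higher.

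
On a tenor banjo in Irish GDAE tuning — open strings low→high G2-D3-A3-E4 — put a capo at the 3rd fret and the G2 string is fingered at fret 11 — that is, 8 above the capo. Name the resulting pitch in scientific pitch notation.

The capo raises the open G2 by 3 semitones to A♯2; fretting 8 more gives G2 + 3 + 8 = G2 + 11 semitones = F♯3.

F♯3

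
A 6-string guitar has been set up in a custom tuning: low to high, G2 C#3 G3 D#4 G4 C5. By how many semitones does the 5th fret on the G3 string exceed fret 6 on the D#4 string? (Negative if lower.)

G3 at fret 5 → C4 (MIDI 60); D#4 at fret 6 → A4 (MIDI 69).
60 − 69 = -9, so the two pitches are 9 semitones apart.

-9 semitones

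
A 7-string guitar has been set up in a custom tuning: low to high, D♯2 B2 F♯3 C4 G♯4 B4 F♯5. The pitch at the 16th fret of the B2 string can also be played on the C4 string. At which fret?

B2 at fret 16 is B2 + 16 semitones = D♯4.
The open C4 string is 13 semitones above the open B2, so the same pitch on the C4 string lies at fret 16 − 13 = 3.

3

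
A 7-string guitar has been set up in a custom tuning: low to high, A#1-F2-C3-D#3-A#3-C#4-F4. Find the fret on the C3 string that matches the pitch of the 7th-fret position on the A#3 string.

Fret 7 on A#3 is MIDI 58 + 7 = 65 (F4). On the C3 string (open MIDI 48), that pitch is 65 − 48 = fret 17.

17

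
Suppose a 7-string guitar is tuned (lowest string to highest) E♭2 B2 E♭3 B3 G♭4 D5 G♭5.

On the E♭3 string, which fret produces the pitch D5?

D5 is 23 semitones above the open E♭3 (Eb–E–F–Gb–…–C–Db–D), so it sits at fret 23.

23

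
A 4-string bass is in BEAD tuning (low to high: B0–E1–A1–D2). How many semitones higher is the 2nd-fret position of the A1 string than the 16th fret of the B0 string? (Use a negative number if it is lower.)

A1 at fret 2 → B1 (MIDI 35); B0 at fret 16 → D♯2 (MIDI 39).
35 − 39 = -4, so the two pitches are 4 semitones apart.

-4 semitones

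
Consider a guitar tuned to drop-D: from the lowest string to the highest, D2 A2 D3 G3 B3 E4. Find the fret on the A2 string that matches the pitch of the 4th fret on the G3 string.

G3 at fret 4 is G3 + 4 semitones = B3.
The open A2 string is 10 semitones below the open G3, so the same pitch on the A2 string lies at fret 4 + 10 = 14.

14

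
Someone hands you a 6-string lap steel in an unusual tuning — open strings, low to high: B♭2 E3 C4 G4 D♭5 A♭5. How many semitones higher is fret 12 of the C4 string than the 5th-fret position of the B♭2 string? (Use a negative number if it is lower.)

21 semitones

C4 at fret 12 → C5 (MIDI 72); B♭2 at fret 5 → E♭3 (MIDI 51).
72 − 51 = 21, so the two pitches are 21 semitones apart.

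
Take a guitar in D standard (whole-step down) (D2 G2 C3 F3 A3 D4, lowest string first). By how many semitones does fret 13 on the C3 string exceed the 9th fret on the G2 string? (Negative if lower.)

C3 at fret 13 → C#4 (MIDI 61); G2 at fret 9 → E3 (MIDI 52).
61 − 52 = 9, so the two pitches are 9 semitones apart.

9 semitones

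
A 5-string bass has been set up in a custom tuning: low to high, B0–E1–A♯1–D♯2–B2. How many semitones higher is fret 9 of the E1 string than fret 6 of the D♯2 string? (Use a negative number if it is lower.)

-8 semitones

E1 at fret 9 → C♯2 (MIDI 37); D♯2 at fret 6 → A2 (MIDI 45).
37 − 45 = -8, so the two pitches are 8 semitones apart.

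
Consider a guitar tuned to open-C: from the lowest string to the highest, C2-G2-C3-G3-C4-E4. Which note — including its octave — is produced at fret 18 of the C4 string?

F#5

The open C4 string plus 18 semitones: C–C#–D–D#–…–E–F–F#.
The walk passes from B into C once, so the octave number goes from 4 to 5.
(Equivalently spelled Gb5.)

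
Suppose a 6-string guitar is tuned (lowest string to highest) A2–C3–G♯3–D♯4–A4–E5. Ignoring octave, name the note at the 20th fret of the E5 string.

E5 is MIDI 76. Adding 20 gives 96; 96 mod 12 = 0, i.e. C.

C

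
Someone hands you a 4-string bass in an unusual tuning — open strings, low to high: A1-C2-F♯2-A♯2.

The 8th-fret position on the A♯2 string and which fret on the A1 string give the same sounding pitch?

A♯2 at fret 8 is A♯2 + 8 semitones = F♯3.
The open A1 string is 13 semitones below the open A♯2, so the same pitch on the A1 string lies at fret 8 + 13 = 21.

21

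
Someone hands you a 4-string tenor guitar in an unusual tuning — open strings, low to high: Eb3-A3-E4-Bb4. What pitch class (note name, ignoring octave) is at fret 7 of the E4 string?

B

The open E4 string plus 7 semitones: E–F–Gb–G–Ab–A–Bb–B.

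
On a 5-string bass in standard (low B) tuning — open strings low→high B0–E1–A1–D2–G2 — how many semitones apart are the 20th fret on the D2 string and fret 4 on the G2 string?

11 semitones

D2 at fret 20 → A♯3 (MIDI 58); G2 at fret 4 → B2 (MIDI 47).
58 − 47 = 11, so the two pitches are 11 semitones apart, with A♯3 the higher.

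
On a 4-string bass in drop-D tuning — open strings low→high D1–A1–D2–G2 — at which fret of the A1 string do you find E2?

E2 is 7 semitones above the open A1 (A–A#–B–C–C#–D–D#–E), so it sits at fret 7.

7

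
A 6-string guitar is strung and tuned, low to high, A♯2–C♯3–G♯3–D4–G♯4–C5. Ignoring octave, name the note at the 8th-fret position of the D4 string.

D4 is MIDI 62. Adding 8 gives 70; 70 mod 12 = 10, i.e. A♯.

A♯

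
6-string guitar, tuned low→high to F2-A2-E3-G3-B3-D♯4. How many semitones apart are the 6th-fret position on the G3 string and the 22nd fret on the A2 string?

G3 at fret 6 → C♯4 (MIDI 61); A2 at fret 22 → G4 (MIDI 67).
61 − 67 = -6, so the two pitches are 6 semitones apart, with G4 the higher.

6 semitones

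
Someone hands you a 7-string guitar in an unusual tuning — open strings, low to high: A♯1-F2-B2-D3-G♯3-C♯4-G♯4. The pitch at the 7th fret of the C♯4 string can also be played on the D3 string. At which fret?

Fret 7 on C♯4 is MIDI 61 + 7 = 68 (G♯4). On the D3 string (open MIDI 50), that pitch is 68 − 50 = fret 18.

18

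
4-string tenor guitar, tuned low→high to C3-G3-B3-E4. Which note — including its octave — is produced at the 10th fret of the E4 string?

E4 is MIDI 64. Adding 10 gives 74, which is D5.

D5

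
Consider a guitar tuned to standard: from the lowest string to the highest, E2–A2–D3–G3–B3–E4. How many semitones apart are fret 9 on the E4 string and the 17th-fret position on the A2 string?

11 semitones

E4 at fret 9 → C#5 (MIDI 73); A2 at fret 17 → D4 (MIDI 62).
73 − 62 = 11, so the two pitches are 11 semitones apart, with C#5 the higher.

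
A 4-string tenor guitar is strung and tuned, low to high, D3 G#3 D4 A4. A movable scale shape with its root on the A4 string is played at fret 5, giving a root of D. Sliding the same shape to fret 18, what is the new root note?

Moving from fret 5 to fret 18 shifts the root by 13 semitones.
D up 13 semitones is D#.

D#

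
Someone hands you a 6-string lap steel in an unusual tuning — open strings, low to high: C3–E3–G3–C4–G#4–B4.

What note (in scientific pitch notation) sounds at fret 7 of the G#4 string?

Each fret is one semitone, so G#4 + 7 = D#5.
(Equivalently spelled Eb5.)

D#5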